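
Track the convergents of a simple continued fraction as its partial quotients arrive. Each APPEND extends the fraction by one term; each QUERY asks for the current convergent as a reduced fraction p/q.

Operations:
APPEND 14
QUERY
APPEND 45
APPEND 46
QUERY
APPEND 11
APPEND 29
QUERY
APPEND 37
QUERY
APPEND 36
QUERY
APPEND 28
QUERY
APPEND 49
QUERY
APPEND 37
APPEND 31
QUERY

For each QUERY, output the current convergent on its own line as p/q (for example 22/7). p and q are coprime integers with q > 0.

14/1
29040/2071
9311099/664025
344830734/24591751
12423217523/885967061
348194921378/24831669459
17073974365045/1217637770552
19611716613634378/1398617942346925

APPEND 14: p_0 = 14·1 + 0 = 14, q_0 = 14·0 + 1 = 1 → 14/1
APPEND 45: p_1 = 45·14 + 1 = 631, q_1 = 45·1 + 0 = 45 → 631/45
APPEND 46: p_2 = 46·631 + 14 = 29040, q_2 = 46·45 + 1 = 2071 → 29040/2071
APPEND 11: p_3 = 11·29040 + 631 = 320071, q_3 = 11·2071 + 45 = 22826 → 320071/22826
APPEND 29: p_4 = 29·320071 + 29040 = 9311099, q_4 = 29·22826 + 2071 = 664025 → 9311099/664025
APPEND 37: p_5 = 37·9311099 + 320071 = 344830734, q_5 = 37·664025 + 22826 = 24591751 → 344830734/24591751
APPEND 36: p_6 = 36·344830734 + 9311099 = 12423217523, q_6 = 36·24591751 + 664025 = 885967061 → 12423217523/885967061
APPEND 28: p_7 = 28·12423217523 + 344830734 = 348194921378, q_7 = 28·885967061 + 24591751 = 24831669459 → 348194921378/24831669459
APPEND 49: p_8 = 49·348194921378 + 12423217523 = 17073974365045, q_8 = 49·24831669459 + 885967061 = 1217637770552 → 17073974365045/1217637770552
APPEND 37: p_9 = 37·17073974365045 + 348194921378 = 632085246428043, q_9 = 37·1217637770552 + 24831669459 = 45077429179883 → 632085246428043/45077429179883
APPEND 31: p_10 = 31·632085246428043 + 17073974365045 = 19611716613634378, q_10 = 31·45077429179883 + 1217637770552 = 1398617942346925 → 19611716613634378/1398617942346925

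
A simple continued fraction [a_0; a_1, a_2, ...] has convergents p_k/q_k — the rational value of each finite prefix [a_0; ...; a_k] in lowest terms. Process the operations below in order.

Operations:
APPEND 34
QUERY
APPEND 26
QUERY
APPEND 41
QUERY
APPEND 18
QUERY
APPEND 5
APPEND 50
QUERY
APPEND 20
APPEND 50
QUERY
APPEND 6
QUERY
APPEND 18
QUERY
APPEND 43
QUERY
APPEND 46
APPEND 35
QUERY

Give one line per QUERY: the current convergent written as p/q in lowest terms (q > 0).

34/1
885/26
36319/1067
654627/19232
166127327/4880582
166458927027/4890323932
1002079418156/29439652459
18203888453835/534804068194
783769282933061/23026014584801
1263289450901045496/37113627638501201

APPEND 34: p_0 = 34·1 + 0 = 34, q_0 = 34·0 + 1 = 1 → 34/1
APPEND 26: p_1 = 26·34 + 1 = 885, q_1 = 26·1 + 0 = 26 → 885/26
APPEND 41: p_2 = 41·885 + 34 = 36319, q_2 = 41·26 + 1 = 1067 → 36319/1067
APPEND 18: p_3 = 18·36319 + 885 = 654627, q_3 = 18·1067 + 26 = 19232 → 654627/19232
APPEND 5: p_4 = 5·654627 + 36319 = 3309454, q_4 = 5·19232 + 1067 = 97227 → 3309454/97227
APPEND 50: p_5 = 50·3309454 + 654627 = 166127327, q_5 = 50·97227 + 19232 = 4880582 → 166127327/4880582
APPEND 20: p_6 = 20·166127327 + 3309454 = 3325855994, q_6 = 20·4880582 + 97227 = 97708867 → 3325855994/97708867
APPEND 50: p_7 = 50·3325855994 + 166127327 = 166458927027, q_7 = 50·97708867 + 4880582 = 4890323932 → 166458927027/4890323932
APPEND 6: p_8 = 6·166458927027 + 3325855994 = 1002079418156, q_8 = 6·4890323932 + 97708867 = 29439652459 → 1002079418156/29439652459
APPEND 18: p_9 = 18·1002079418156 + 166458927027 = 18203888453835, q_9 = 18·29439652459 + 4890323932 = 534804068194 → 18203888453835/534804068194
APPEND 43: p_10 = 43·18203888453835 + 1002079418156 = 783769282933061, q_10 = 43·534804068194 + 29439652459 = 23026014584801 → 783769282933061/23026014584801
APPEND 46: p_11 = 46·783769282933061 + 18203888453835 = 36071590903374641, q_11 = 46·23026014584801 + 534804068194 = 1059731474969040 → 36071590903374641/1059731474969040
APPEND 35: p_12 = 35·36071590903374641 + 783769282933061 = 1263289450901045496, q_12 = 35·1059731474969040 + 23026014584801 = 37113627638501201 → 1263289450901045496/37113627638501201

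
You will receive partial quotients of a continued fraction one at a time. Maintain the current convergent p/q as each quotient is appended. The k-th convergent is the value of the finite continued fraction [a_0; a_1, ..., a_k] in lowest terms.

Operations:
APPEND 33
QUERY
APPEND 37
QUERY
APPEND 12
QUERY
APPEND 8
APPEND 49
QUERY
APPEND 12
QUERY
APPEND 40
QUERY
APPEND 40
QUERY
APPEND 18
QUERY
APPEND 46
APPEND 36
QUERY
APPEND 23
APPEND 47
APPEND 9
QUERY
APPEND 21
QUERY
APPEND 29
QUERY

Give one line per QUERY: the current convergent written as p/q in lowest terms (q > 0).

33/1
1222/37
14697/445
5835799/176698
70148386/2123973
2811771239/85135618
112540997946/3407548693
2028549734267/61421012092
3365358385606475/101897288789392
32888875753305075147/995818836093743512
694312099606585172753/21022581376821667371
20167939764344275084984/610650678763922097271

APPEND 33: p_0 = 33·1 + 0 = 33, q_0 = 33·0 + 1 = 1 → 33/1
APPEND 37: p_1 = 37·33 + 1 = 1222, q_1 = 37·1 + 0 = 37 → 1222/37
APPEND 12: p_2 = 12·1222 + 33 = 14697, q_2 = 12·37 + 1 = 445 → 14697/445
APPEND 8: p_3 = 8·14697 + 1222 = 118798, q_3 = 8·445 + 37 = 3597 → 118798/3597
APPEND 49: p_4 = 49·118798 + 14697 = 5835799, q_4 = 49·3597 + 445 = 176698 → 5835799/176698
APPEND 12: p_5 = 12·5835799 + 118798 = 70148386, q_5 = 12·176698 + 3597 = 2123973 → 70148386/2123973
APPEND 40: p_6 = 40·70148386 + 5835799 = 2811771239, q_6 = 40·2123973 + 176698 = 85135618 → 2811771239/85135618
APPEND 40: p_7 = 40·2811771239 + 70148386 = 112540997946, q_7 = 40·85135618 + 2123973 = 3407548693 → 112540997946/3407548693
APPEND 18: p_8 = 18·112540997946 + 2811771239 = 2028549734267, q_8 = 18·3407548693 + 85135618 = 61421012092 → 2028549734267/61421012092
APPEND 46: p_9 = 46·2028549734267 + 112540997946 = 93425828774228, q_9 = 46·61421012092 + 3407548693 = 2828774104925 → 93425828774228/2828774104925
APPEND 36: p_10 = 36·93425828774228 + 2028549734267 = 3365358385606475, q_10 = 36·2828774104925 + 61421012092 = 101897288789392 → 3365358385606475/101897288789392
APPEND 23: p_11 = 23·3365358385606475 + 93425828774228 = 77496668697723153, q_11 = 23·101897288789392 + 2828774104925 = 2346466416260941 → 77496668697723153/2346466416260941
APPEND 47: p_12 = 47·77496668697723153 + 3365358385606475 = 3645708787178594666, q_12 = 47·2346466416260941 + 101897288789392 = 110385818853053619 → 3645708787178594666/110385818853053619
APPEND 9: p_13 = 9·3645708787178594666 + 77496668697723153 = 32888875753305075147, q_13 = 9·110385818853053619 + 2346466416260941 = 995818836093743512 → 32888875753305075147/995818836093743512
APPEND 21: p_14 = 21·32888875753305075147 + 3645708787178594666 = 694312099606585172753, q_14 = 21·995818836093743512 + 110385818853053619 = 21022581376821667371 → 694312099606585172753/21022581376821667371
APPEND 29: p_15 = 29·694312099606585172753 + 32888875753305075147 = 20167939764344275084984, q_15 = 29·21022581376821667371 + 995818836093743512 = 610650678763922097271 → 20167939764344275084984/610650678763922097271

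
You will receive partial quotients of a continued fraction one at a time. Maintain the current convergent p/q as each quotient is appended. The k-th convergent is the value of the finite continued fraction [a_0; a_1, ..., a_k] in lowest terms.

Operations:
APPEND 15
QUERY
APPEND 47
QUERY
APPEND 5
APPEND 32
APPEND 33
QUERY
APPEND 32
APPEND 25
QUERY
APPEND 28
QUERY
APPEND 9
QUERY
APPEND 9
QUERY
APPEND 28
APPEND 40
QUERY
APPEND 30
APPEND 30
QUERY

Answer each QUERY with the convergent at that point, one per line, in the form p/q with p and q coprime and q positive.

15/1
706/47
3770363/251003
3022914413/201243378
84762369326/5642854279
765884238347/50986931889
6977720514449/464525241280
7852660066231209/522772272750440
7081130981433606879/471409548558778310

APPEND 15: p_0 = 15·1 + 0 = 15, q_0 = 15·0 + 1 = 1 → 15/1
APPEND 47: p_1 = 47·15 + 1 = 706, q_1 = 47·1 + 0 = 47 → 706/47
APPEND 5: p_2 = 5·706 + 15 = 3545, q_2 = 5·47 + 1 = 236 → 3545/236
APPEND 32: p_3 = 32·3545 + 706 = 114146, q_3 = 32·236 + 47 = 7599 → 114146/7599
APPEND 33: p_4 = 33·114146 + 3545 = 3770363, q_4 = 33·7599 + 236 = 251003 → 3770363/251003
APPEND 32: p_5 = 32·3770363 + 114146 = 120765762, q_5 = 32·251003 + 7599 = 8039695 → 120765762/8039695
APPEND 25: p_6 = 25·120765762 + 3770363 = 3022914413, q_6 = 25·8039695 + 251003 = 201243378 → 3022914413/201243378
APPEND 28: p_7 = 28·3022914413 + 120765762 = 84762369326, q_7 = 28·201243378 + 8039695 = 5642854279 → 84762369326/5642854279
APPEND 9: p_8 = 9·84762369326 + 3022914413 = 765884238347, q_8 = 9·5642854279 + 201243378 = 50986931889 → 765884238347/50986931889
APPEND 9: p_9 = 9·765884238347 + 84762369326 = 6977720514449, q_9 = 9·50986931889 + 5642854279 = 464525241280 → 6977720514449/464525241280
APPEND 28: p_10 = 28·6977720514449 + 765884238347 = 196142058642919, q_10 = 28·464525241280 + 50986931889 = 13057693687729 → 196142058642919/13057693687729
APPEND 40: p_11 = 40·196142058642919 + 6977720514449 = 7852660066231209, q_11 = 40·13057693687729 + 464525241280 = 522772272750440 → 7852660066231209/522772272750440
APPEND 30: p_12 = 30·7852660066231209 + 196142058642919 = 235775944045579189, q_12 = 30·522772272750440 + 13057693687729 = 15696225876200929 → 235775944045579189/15696225876200929
APPEND 30: p_13 = 30·235775944045579189 + 7852660066231209 = 7081130981433606879, q_13 = 30·15696225876200929 + 522772272750440 = 471409548558778310 → 7081130981433606879/471409548558778310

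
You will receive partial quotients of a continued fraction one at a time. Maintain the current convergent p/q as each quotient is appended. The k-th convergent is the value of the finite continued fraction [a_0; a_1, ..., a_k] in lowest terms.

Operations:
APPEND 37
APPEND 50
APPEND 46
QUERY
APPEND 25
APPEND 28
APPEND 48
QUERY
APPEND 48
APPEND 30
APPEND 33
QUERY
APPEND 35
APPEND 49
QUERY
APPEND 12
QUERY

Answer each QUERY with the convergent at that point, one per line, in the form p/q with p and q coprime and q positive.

APPEND 37: p_0 = 37·1 + 0 = 37, q_0 = 37·0 + 1 = 1 → 37/1
APPEND 50: p_1 = 50·37 + 1 = 1851, q_1 = 50·1 + 0 = 50 → 1851/50
APPEND 46: p_2 = 46·1851 + 37 = 85183, q_2 = 46·50 + 1 = 2301 → 85183/2301
APPEND 25: p_3 = 25·85183 + 1851 = 2131426, q_3 = 25·2301 + 50 = 57575 → 2131426/57575
APPEND 28: p_4 = 28·2131426 + 85183 = 59765111, q_4 = 28·57575 + 2301 = 1614401 → 59765111/1614401
APPEND 48: p_5 = 48·59765111 + 2131426 = 2870856754, q_5 = 48·1614401 + 57575 = 77548823 → 2870856754/77548823
APPEND 48: p_6 = 48·2870856754 + 59765111 = 137860889303, q_6 = 48·77548823 + 1614401 = 3723957905 → 137860889303/3723957905
APPEND 30: p_7 = 30·137860889303 + 2870856754 = 4138697535844, q_7 = 30·3723957905 + 77548823 = 111796285973 → 4138697535844/111796285973
APPEND 33: p_8 = 33·4138697535844 + 137860889303 = 136714879572155, q_8 = 33·111796285973 + 3723957905 = 3693001395014 → 136714879572155/3693001395014
APPEND 35: p_9 = 35·136714879572155 + 4138697535844 = 4789159482561269, q_9 = 35·3693001395014 + 111796285973 = 129366845111463 → 4789159482561269/129366845111463
APPEND 49: p_10 = 49·4789159482561269 + 136714879572155 = 234805529525074336, q_10 = 49·129366845111463 + 3693001395014 = 6342668411856701 → 234805529525074336/6342668411856701
APPEND 12: p_11 = 12·234805529525074336 + 4789159482561269 = 2822455513783453301, q_11 = 12·6342668411856701 + 129366845111463 = 76241387787391875 → 2822455513783453301/76241387787391875

85183/2301
2870856754/77548823
136714879572155/3693001395014
234805529525074336/6342668411856701
2822455513783453301/76241387787391875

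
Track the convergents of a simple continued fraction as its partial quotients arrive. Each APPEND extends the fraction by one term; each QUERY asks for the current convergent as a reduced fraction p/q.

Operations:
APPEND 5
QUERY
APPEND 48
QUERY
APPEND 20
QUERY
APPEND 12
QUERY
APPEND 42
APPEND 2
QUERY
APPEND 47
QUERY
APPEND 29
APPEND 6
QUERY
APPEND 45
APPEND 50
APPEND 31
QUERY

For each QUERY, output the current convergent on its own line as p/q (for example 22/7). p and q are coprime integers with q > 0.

APPEND 5: p_0 = 5·1 + 0 = 5, q_0 = 5·0 + 1 = 1 → 5/1
APPEND 48: p_1 = 48·5 + 1 = 241, q_1 = 48·1 + 0 = 48 → 241/48
APPEND 20: p_2 = 20·241 + 5 = 4825, q_2 = 20·48 + 1 = 961 → 4825/961
APPEND 12: p_3 = 12·4825 + 241 = 58141, q_3 = 12·961 + 48 = 11580 → 58141/11580
APPEND 42: p_4 = 42·58141 + 4825 = 2446747, q_4 = 42·11580 + 961 = 487321 → 2446747/487321
APPEND 2: p_5 = 2·2446747 + 58141 = 4951635, q_5 = 2·487321 + 11580 = 986222 → 4951635/986222
APPEND 47: p_6 = 47·4951635 + 2446747 = 235173592, q_6 = 47·986222 + 487321 = 46839755 → 235173592/46839755
APPEND 29: p_7 = 29·235173592 + 4951635 = 6824985803, q_7 = 29·46839755 + 986222 = 1359339117 → 6824985803/1359339117
APPEND 6: p_8 = 6·6824985803 + 235173592 = 41185088410, q_8 = 6·1359339117 + 46839755 = 8202874457 → 41185088410/8202874457
APPEND 45: p_9 = 45·41185088410 + 6824985803 = 1860153964253, q_9 = 45·8202874457 + 1359339117 = 370488689682 → 1860153964253/370488689682
APPEND 50: p_10 = 50·1860153964253 + 41185088410 = 93048883301060, q_10 = 50·370488689682 + 8202874457 = 18532637358557 → 93048883301060/18532637358557
APPEND 31: p_11 = 31·93048883301060 + 1860153964253 = 2886375536297113, q_11 = 31·18532637358557 + 370488689682 = 574882246804949 → 2886375536297113/574882246804949

5/1
241/48
4825/961
58141/11580
4951635/986222
235173592/46839755
41185088410/8202874457
2886375536297113/574882246804949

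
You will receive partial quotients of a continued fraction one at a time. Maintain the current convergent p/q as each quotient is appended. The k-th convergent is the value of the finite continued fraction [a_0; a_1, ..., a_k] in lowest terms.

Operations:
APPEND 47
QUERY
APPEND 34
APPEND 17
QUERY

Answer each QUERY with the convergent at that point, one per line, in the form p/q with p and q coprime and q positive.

47/1
27230/579

APPEND 47: p_0 = 47·1 + 0 = 47, q_0 = 47·0 + 1 = 1 → 47/1
APPEND 34: p_1 = 34·47 + 1 = 1599, q_1 = 34·1 + 0 = 34 → 1599/34
APPEND 17: p_2 = 17·1599 + 47 = 27230, q_2 = 17·34 + 1 = 579 → 27230/579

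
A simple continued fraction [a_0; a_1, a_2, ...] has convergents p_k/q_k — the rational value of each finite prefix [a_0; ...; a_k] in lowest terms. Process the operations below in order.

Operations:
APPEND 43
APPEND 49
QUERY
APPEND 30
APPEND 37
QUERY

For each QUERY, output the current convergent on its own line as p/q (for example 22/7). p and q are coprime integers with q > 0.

2108/49
2343579/54476

APPEND 43: p_0 = 43·1 + 0 = 43, q_0 = 43·0 + 1 = 1 → 43/1
APPEND 49: p_1 = 49·43 + 1 = 2108, q_1 = 49·1 + 0 = 49 → 2108/49
APPEND 30: p_2 = 30·2108 + 43 = 63283, q_2 = 30·49 + 1 = 1471 → 63283/1471
APPEND 37: p_3 = 37·63283 + 2108 = 2343579, q_3 = 37·1471 + 49 = 54476 → 2343579/54476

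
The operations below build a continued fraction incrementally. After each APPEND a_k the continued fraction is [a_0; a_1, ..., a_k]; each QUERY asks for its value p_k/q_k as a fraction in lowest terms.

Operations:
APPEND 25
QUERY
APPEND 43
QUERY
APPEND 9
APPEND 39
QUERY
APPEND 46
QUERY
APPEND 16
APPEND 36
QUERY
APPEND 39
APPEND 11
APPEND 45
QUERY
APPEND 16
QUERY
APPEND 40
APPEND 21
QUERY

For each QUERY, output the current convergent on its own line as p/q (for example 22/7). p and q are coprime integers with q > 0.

APPEND 25: p_0 = 25·1 + 0 = 25, q_0 = 25·0 + 1 = 1 → 25/1
APPEND 43: p_1 = 43·25 + 1 = 1076, q_1 = 43·1 + 0 = 43 → 1076/43
APPEND 9: p_2 = 9·1076 + 25 = 9709, q_2 = 9·43 + 1 = 388 → 9709/388
APPEND 39: p_3 = 39·9709 + 1076 = 379727, q_3 = 39·388 + 43 = 15175 → 379727/15175
APPEND 46: p_4 = 46·379727 + 9709 = 17477151, q_4 = 46·15175 + 388 = 698438 → 17477151/698438
APPEND 16: p_5 = 16·17477151 + 379727 = 280014143, q_5 = 16·698438 + 15175 = 11190183 → 280014143/11190183
APPEND 36: p_6 = 36·280014143 + 17477151 = 10097986299, q_6 = 36·11190183 + 698438 = 403545026 → 10097986299/403545026
APPEND 39: p_7 = 39·10097986299 + 280014143 = 394101479804, q_7 = 39·403545026 + 11190183 = 15749446197 → 394101479804/15749446197
APPEND 11: p_8 = 11·394101479804 + 10097986299 = 4345214264143, q_8 = 11·15749446197 + 403545026 = 173647453193 → 4345214264143/173647453193
APPEND 45: p_9 = 45·4345214264143 + 394101479804 = 195928743366239, q_9 = 45·173647453193 + 15749446197 = 7829884839882 → 195928743366239/7829884839882
APPEND 16: p_10 = 16·195928743366239 + 4345214264143 = 3139205108123967, q_10 = 16·7829884839882 + 173647453193 = 125451804891305 → 3139205108123967/125451804891305
APPEND 40: p_11 = 40·3139205108123967 + 195928743366239 = 125764133068324919, q_11 = 40·125451804891305 + 7829884839882 = 5025902080492082 → 125764133068324919/5025902080492082
APPEND 21: p_12 = 21·125764133068324919 + 3139205108123967 = 2644185999542947266, q_12 = 21·5025902080492082 + 125451804891305 = 105669395495225027 → 2644185999542947266/105669395495225027

25/1
1076/43
379727/15175
17477151/698438
10097986299/403545026
195928743366239/7829884839882
3139205108123967/125451804891305
2644185999542947266/105669395495225027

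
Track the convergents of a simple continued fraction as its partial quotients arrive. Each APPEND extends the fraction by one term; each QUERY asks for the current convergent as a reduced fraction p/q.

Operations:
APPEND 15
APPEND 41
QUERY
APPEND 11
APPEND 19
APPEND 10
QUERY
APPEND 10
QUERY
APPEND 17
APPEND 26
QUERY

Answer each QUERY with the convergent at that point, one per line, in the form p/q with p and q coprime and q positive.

APPEND 15: p_0 = 15·1 + 0 = 15, q_0 = 15·0 + 1 = 1 → 15/1
APPEND 41: p_1 = 41·15 + 1 = 616, q_1 = 41·1 + 0 = 41 → 616/41
APPEND 11: p_2 = 11·616 + 15 = 6791, q_2 = 11·41 + 1 = 452 → 6791/452
APPEND 19: p_3 = 19·6791 + 616 = 129645, q_3 = 19·452 + 41 = 8629 → 129645/8629
APPEND 10: p_4 = 10·129645 + 6791 = 1303241, q_4 = 10·8629 + 452 = 86742 → 1303241/86742
APPEND 10: p_5 = 10·1303241 + 129645 = 13162055, q_5 = 10·86742 + 8629 = 876049 → 13162055/876049
APPEND 17: p_6 = 17·13162055 + 1303241 = 225058176, q_6 = 17·876049 + 86742 = 14979575 → 225058176/14979575
APPEND 26: p_7 = 26·225058176 + 13162055 = 5864674631, q_7 = 26·14979575 + 876049 = 390344999 → 5864674631/390344999

616/41
1303241/86742
13162055/876049
5864674631/390344999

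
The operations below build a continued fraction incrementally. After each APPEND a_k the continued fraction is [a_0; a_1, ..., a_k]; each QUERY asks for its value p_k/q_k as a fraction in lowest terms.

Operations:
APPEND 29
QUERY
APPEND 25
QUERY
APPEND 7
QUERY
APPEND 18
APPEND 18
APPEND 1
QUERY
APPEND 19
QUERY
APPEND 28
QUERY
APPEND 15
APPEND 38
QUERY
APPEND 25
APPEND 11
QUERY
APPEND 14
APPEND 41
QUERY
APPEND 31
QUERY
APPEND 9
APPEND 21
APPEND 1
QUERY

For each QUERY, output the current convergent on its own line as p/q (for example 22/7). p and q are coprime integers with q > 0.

APPEND 29: p_0 = 29·1 + 0 = 29, q_0 = 29·0 + 1 = 1 → 29/1
APPEND 25: p_1 = 25·29 + 1 = 726, q_1 = 25·1 + 0 = 25 → 726/25
APPEND 7: p_2 = 7·726 + 29 = 5111, q_2 = 7·25 + 1 = 176 → 5111/176
APPEND 18: p_3 = 18·5111 + 726 = 92724, q_3 = 18·176 + 25 = 3193 → 92724/3193
APPEND 18: p_4 = 18·92724 + 5111 = 1674143, q_4 = 18·3193 + 176 = 57650 → 1674143/57650
APPEND 1: p_5 = 1·1674143 + 92724 = 1766867, q_5 = 1·57650 + 3193 = 60843 → 1766867/60843
APPEND 19: p_6 = 19·1766867 + 1674143 = 35244616, q_6 = 19·60843 + 57650 = 1213667 → 35244616/1213667
APPEND 28: p_7 = 28·35244616 + 1766867 = 988616115, q_7 = 28·1213667 + 60843 = 34043519 → 988616115/34043519
APPEND 15: p_8 = 15·988616115 + 35244616 = 14864486341, q_8 = 15·34043519 + 1213667 = 511866452 → 14864486341/511866452
APPEND 38: p_9 = 38·14864486341 + 988616115 = 565839097073, q_9 = 38·511866452 + 34043519 = 19484968695 → 565839097073/19484968695
APPEND 25: p_10 = 25·565839097073 + 14864486341 = 14160841913166, q_10 = 25·19484968695 + 511866452 = 487636083827 → 14160841913166/487636083827
APPEND 11: p_11 = 11·14160841913166 + 565839097073 = 156335100141899, q_11 = 11·487636083827 + 19484968695 = 5383481890792 → 156335100141899/5383481890792
APPEND 14: p_12 = 14·156335100141899 + 14160841913166 = 2202852243899752, q_12 = 14·5383481890792 + 487636083827 = 75856382554915 → 2202852243899752/75856382554915
APPEND 41: p_13 = 41·2202852243899752 + 156335100141899 = 90473277100031731, q_13 = 41·75856382554915 + 5383481890792 = 3115495166642307 → 90473277100031731/3115495166642307
APPEND 31: p_14 = 31·90473277100031731 + 2202852243899752 = 2806874442344883413, q_14 = 31·3115495166642307 + 75856382554915 = 96656206548466432 → 2806874442344883413/96656206548466432
APPEND 9: p_15 = 9·2806874442344883413 + 90473277100031731 = 25352343258203982448, q_15 = 9·96656206548466432 + 3115495166642307 = 873021354102840195 → 25352343258203982448/873021354102840195
APPEND 21: p_16 = 21·25352343258203982448 + 2806874442344883413 = 535206082864628514821, q_16 = 21·873021354102840195 + 96656206548466432 = 18430104642708110527 → 535206082864628514821/18430104642708110527
APPEND 1: p_17 = 1·535206082864628514821 + 25352343258203982448 = 560558426122832497269, q_17 = 1·18430104642708110527 + 873021354102840195 = 19303125996810950722 → 560558426122832497269/19303125996810950722

29/1
726/25
5111/176
1766867/60843
35244616/1213667
988616115/34043519
565839097073/19484968695
156335100141899/5383481890792
90473277100031731/3115495166642307
2806874442344883413/96656206548466432
560558426122832497269/19303125996810950722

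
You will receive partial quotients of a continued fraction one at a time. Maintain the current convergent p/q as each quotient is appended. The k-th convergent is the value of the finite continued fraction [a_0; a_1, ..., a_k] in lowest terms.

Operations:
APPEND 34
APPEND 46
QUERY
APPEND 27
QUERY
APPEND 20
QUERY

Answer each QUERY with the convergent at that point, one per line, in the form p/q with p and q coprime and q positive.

1565/46
42289/1243
847345/24906

APPEND 34: p_0 = 34·1 + 0 = 34, q_0 = 34·0 + 1 = 1 → 34/1
APPEND 46: p_1 = 46·34 + 1 = 1565, q_1 = 46·1 + 0 = 46 → 1565/46
APPEND 27: p_2 = 27·1565 + 34 = 42289, q_2 = 27·46 + 1 = 1243 → 42289/1243
APPEND 20: p_3 = 20·42289 + 1565 = 847345, q_3 = 20·1243 + 46 = 24906 → 847345/24906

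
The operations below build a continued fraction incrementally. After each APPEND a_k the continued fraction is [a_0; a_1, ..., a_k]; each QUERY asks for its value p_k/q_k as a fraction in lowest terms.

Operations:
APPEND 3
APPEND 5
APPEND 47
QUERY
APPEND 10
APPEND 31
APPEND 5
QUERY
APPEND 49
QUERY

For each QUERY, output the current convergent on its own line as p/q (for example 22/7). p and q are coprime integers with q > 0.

APPEND 3: p_0 = 3·1 + 0 = 3, q_0 = 3·0 + 1 = 1 → 3/1
APPEND 5: p_1 = 5·3 + 1 = 16, q_1 = 5·1 + 0 = 5 → 16/5
APPEND 47: p_2 = 47·16 + 3 = 755, q_2 = 47·5 + 1 = 236 → 755/236
APPEND 10: p_3 = 10·755 + 16 = 7566, q_3 = 10·236 + 5 = 2365 → 7566/2365
APPEND 31: p_4 = 31·7566 + 755 = 235301, q_4 = 31·2365 + 236 = 73551 → 235301/73551
APPEND 5: p_5 = 5·235301 + 7566 = 1184071, q_5 = 5·73551 + 2365 = 370120 → 1184071/370120
APPEND 49: p_6 = 49·1184071 + 235301 = 58254780, q_6 = 49·370120 + 73551 = 18209431 → 58254780/18209431

755/236
1184071/370120
58254780/18209431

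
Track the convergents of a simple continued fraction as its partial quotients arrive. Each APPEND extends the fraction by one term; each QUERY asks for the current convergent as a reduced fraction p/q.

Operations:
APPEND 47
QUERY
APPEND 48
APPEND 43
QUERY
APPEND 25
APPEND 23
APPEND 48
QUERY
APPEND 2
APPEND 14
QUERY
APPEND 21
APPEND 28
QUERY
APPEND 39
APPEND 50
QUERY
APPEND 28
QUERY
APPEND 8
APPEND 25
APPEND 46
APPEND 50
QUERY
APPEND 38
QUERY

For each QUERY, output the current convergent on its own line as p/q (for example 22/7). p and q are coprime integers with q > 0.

47/1
97098/2065
2689486939/57197785
78778846257/1675403381
46552919164009/990049002601
90907734825263259/1933350556930301
2547233798745493237/54172462804206982
1184351085505652097037462/25187799862845478254857
45029017985591154359849863/957639932045409331872445

APPEND 47: p_0 = 47·1 + 0 = 47, q_0 = 47·0 + 1 = 1 → 47/1
APPEND 48: p_1 = 48·47 + 1 = 2257, q_1 = 48·1 + 0 = 48 → 2257/48
APPEND 43: p_2 = 43·2257 + 47 = 97098, q_2 = 43·48 + 1 = 2065 → 97098/2065
APPEND 25: p_3 = 25·97098 + 2257 = 2429707, q_3 = 25·2065 + 48 = 51673 → 2429707/51673
APPEND 23: p_4 = 23·2429707 + 97098 = 55980359, q_4 = 23·51673 + 2065 = 1190544 → 55980359/1190544
APPEND 48: p_5 = 48·55980359 + 2429707 = 2689486939, q_5 = 48·1190544 + 51673 = 57197785 → 2689486939/57197785
APPEND 2: p_6 = 2·2689486939 + 55980359 = 5434954237, q_6 = 2·57197785 + 1190544 = 115586114 → 5434954237/115586114
APPEND 14: p_7 = 14·5434954237 + 2689486939 = 78778846257, q_7 = 14·115586114 + 57197785 = 1675403381 → 78778846257/1675403381
APPEND 21: p_8 = 21·78778846257 + 5434954237 = 1659790725634, q_8 = 21·1675403381 + 115586114 = 35299057115 → 1659790725634/35299057115
APPEND 28: p_9 = 28·1659790725634 + 78778846257 = 46552919164009, q_9 = 28·35299057115 + 1675403381 = 990049002601 → 46552919164009/990049002601
APPEND 39: p_10 = 39·46552919164009 + 1659790725634 = 1817223638121985, q_10 = 39·990049002601 + 35299057115 = 38647210158554 → 1817223638121985/38647210158554
APPEND 50: p_11 = 50·1817223638121985 + 46552919164009 = 90907734825263259, q_11 = 50·38647210158554 + 990049002601 = 1933350556930301 → 90907734825263259/1933350556930301
APPEND 28: p_12 = 28·90907734825263259 + 1817223638121985 = 2547233798745493237, q_12 = 28·1933350556930301 + 38647210158554 = 54172462804206982 → 2547233798745493237/54172462804206982
APPEND 8: p_13 = 8·2547233798745493237 + 90907734825263259 = 20468778124789209155, q_13 = 8·54172462804206982 + 1933350556930301 = 435313052990586157 → 20468778124789209155/435313052990586157
APPEND 25: p_14 = 25·20468778124789209155 + 2547233798745493237 = 514266686918475722112, q_14 = 25·435313052990586157 + 54172462804206982 = 10936998787568860907 → 514266686918475722112/10936998787568860907
APPEND 46: p_15 = 46·514266686918475722112 + 20468778124789209155 = 23676736376374672426307, q_15 = 46·10936998787568860907 + 435313052990586157 = 503537257281158187879 → 23676736376374672426307/503537257281158187879
APPEND 50: p_16 = 50·23676736376374672426307 + 514266686918475722112 = 1184351085505652097037462, q_16 = 50·503537257281158187879 + 10936998787568860907 = 25187799862845478254857 → 1184351085505652097037462/25187799862845478254857
APPEND 38: p_17 = 38·1184351085505652097037462 + 23676736376374672426307 = 45029017985591154359849863, q_17 = 38·25187799862845478254857 + 503537257281158187879 = 957639932045409331872445 → 45029017985591154359849863/957639932045409331872445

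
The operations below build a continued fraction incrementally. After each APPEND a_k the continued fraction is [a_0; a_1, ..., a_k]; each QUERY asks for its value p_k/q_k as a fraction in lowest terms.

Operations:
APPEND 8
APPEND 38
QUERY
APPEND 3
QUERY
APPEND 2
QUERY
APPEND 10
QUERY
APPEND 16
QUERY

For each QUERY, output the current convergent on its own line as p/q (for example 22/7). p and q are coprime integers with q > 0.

305/38
923/115
2151/268
22433/2795
361079/44988

APPEND 8: p_0 = 8·1 + 0 = 8, q_0 = 8·0 + 1 = 1 → 8/1
APPEND 38: p_1 = 38·8 + 1 = 305, q_1 = 38·1 + 0 = 38 → 305/38
APPEND 3: p_2 = 3·305 + 8 = 923, q_2 = 3·38 + 1 = 115 → 923/115
APPEND 2: p_3 = 2·923 + 305 = 2151, q_3 = 2·115 + 38 = 268 → 2151/268
APPEND 10: p_4 = 10·2151 + 923 = 22433, q_4 = 10·268 + 115 = 2795 → 22433/2795
APPEND 16: p_5 = 16·22433 + 2151 = 361079, q_5 = 16·2795 + 268 = 44988 → 361079/44988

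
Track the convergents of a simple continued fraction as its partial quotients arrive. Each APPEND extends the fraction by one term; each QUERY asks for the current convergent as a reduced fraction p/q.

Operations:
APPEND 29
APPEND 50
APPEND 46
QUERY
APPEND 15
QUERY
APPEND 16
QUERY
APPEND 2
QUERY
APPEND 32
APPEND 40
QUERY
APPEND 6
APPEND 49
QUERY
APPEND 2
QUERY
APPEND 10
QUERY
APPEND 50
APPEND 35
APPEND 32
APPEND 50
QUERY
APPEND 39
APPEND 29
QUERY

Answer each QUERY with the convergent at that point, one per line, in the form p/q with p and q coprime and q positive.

APPEND 29: p_0 = 29·1 + 0 = 29, q_0 = 29·0 + 1 = 1 → 29/1
APPEND 50: p_1 = 50·29 + 1 = 1451, q_1 = 50·1 + 0 = 50 → 1451/50
APPEND 46: p_2 = 46·1451 + 29 = 66775, q_2 = 46·50 + 1 = 2301 → 66775/2301
APPEND 15: p_3 = 15·66775 + 1451 = 1003076, q_3 = 15·2301 + 50 = 34565 → 1003076/34565
APPEND 16: p_4 = 16·1003076 + 66775 = 16115991, q_4 = 16·34565 + 2301 = 555341 → 16115991/555341
APPEND 2: p_5 = 2·16115991 + 1003076 = 33235058, q_5 = 2·555341 + 34565 = 1145247 → 33235058/1145247
APPEND 32: p_6 = 32·33235058 + 16115991 = 1079637847, q_6 = 32·1145247 + 555341 = 37203245 → 1079637847/37203245
APPEND 40: p_7 = 40·1079637847 + 33235058 = 43218748938, q_7 = 40·37203245 + 1145247 = 1489275047 → 43218748938/1489275047
APPEND 6: p_8 = 6·43218748938 + 1079637847 = 260392131475, q_8 = 6·1489275047 + 37203245 = 8972853527 → 260392131475/8972853527
APPEND 49: p_9 = 49·260392131475 + 43218748938 = 12802433191213, q_9 = 49·8972853527 + 1489275047 = 441159097870 → 12802433191213/441159097870
APPEND 2: p_10 = 2·12802433191213 + 260392131475 = 25865258513901, q_10 = 2·441159097870 + 8972853527 = 891291049267 → 25865258513901/891291049267
APPEND 10: p_11 = 10·25865258513901 + 12802433191213 = 271455018330223, q_11 = 10·891291049267 + 441159097870 = 9354069590540 → 271455018330223/9354069590540
APPEND 50: p_12 = 50·271455018330223 + 25865258513901 = 13598616175025051, q_12 = 50·9354069590540 + 891291049267 = 468594770576267 → 13598616175025051/468594770576267
APPEND 35: p_13 = 35·13598616175025051 + 271455018330223 = 476223021144207008, q_13 = 35·468594770576267 + 9354069590540 = 16410171039759885 → 476223021144207008/16410171039759885
APPEND 32: p_14 = 32·476223021144207008 + 13598616175025051 = 15252735292789649307, q_14 = 32·16410171039759885 + 468594770576267 = 525594068042892587 → 15252735292789649307/525594068042892587
APPEND 50: p_15 = 50·15252735292789649307 + 476223021144207008 = 763112987660626672358, q_15 = 50·525594068042892587 + 16410171039759885 = 26296113573184389235 → 763112987660626672358/26296113573184389235
APPEND 39: p_16 = 39·763112987660626672358 + 15252735292789649307 = 29776659254057229871269, q_16 = 39·26296113573184389235 + 525594068042892587 = 1026074023422234072752 → 29776659254057229871269/1026074023422234072752
APPEND 29: p_17 = 29·29776659254057229871269 + 763112987660626672358 = 864286231355320292939159, q_17 = 29·1026074023422234072752 + 26296113573184389235 = 29782442792817972499043 → 864286231355320292939159/29782442792817972499043

66775/2301
1003076/34565
16115991/555341
33235058/1145247
43218748938/1489275047
12802433191213/441159097870
25865258513901/891291049267
271455018330223/9354069590540
763112987660626672358/26296113573184389235
864286231355320292939159/29782442792817972499043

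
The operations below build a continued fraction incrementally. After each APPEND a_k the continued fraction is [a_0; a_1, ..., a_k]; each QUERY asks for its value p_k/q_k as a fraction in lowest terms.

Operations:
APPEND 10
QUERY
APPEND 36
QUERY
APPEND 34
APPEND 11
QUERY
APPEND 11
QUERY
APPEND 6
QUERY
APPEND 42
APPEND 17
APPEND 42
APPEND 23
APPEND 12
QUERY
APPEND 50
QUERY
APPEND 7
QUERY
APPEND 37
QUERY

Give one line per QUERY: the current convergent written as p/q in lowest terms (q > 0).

10/1
361/36
135485/13511
1502619/149846
9151199/912587
76605400230597/7639336919702
3836630772446657/382601161523729
26933020807357196/2685847467585805
1000358400644662909/99758957462198514

APPEND 10: p_0 = 10·1 + 0 = 10, q_0 = 10·0 + 1 = 1 → 10/1
APPEND 36: p_1 = 36·10 + 1 = 361, q_1 = 36·1 + 0 = 36 → 361/36
APPEND 34: p_2 = 34·361 + 10 = 12284, q_2 = 34·36 + 1 = 1225 → 12284/1225
APPEND 11: p_3 = 11·12284 + 361 = 135485, q_3 = 11·1225 + 36 = 13511 → 135485/13511
APPEND 11: p_4 = 11·135485 + 12284 = 1502619, q_4 = 11·13511 + 1225 = 149846 → 1502619/149846
APPEND 6: p_5 = 6·1502619 + 135485 = 9151199, q_5 = 6·149846 + 13511 = 912587 → 9151199/912587
APPEND 42: p_6 = 42·9151199 + 1502619 = 385852977, q_6 = 42·912587 + 149846 = 38478500 → 385852977/38478500
APPEND 17: p_7 = 17·385852977 + 9151199 = 6568651808, q_7 = 17·38478500 + 912587 = 655047087 → 6568651808/655047087
APPEND 42: p_8 = 42·6568651808 + 385852977 = 276269228913, q_8 = 42·655047087 + 38478500 = 27550456154 → 276269228913/27550456154
APPEND 23: p_9 = 23·276269228913 + 6568651808 = 6360760916807, q_9 = 23·27550456154 + 655047087 = 634315538629 → 6360760916807/634315538629
APPEND 12: p_10 = 12·6360760916807 + 276269228913 = 76605400230597, q_10 = 12·634315538629 + 27550456154 = 7639336919702 → 76605400230597/7639336919702
APPEND 50: p_11 = 50·76605400230597 + 6360760916807 = 3836630772446657, q_11 = 50·7639336919702 + 634315538629 = 382601161523729 → 3836630772446657/382601161523729
APPEND 7: p_12 = 7·3836630772446657 + 76605400230597 = 26933020807357196, q_12 = 7·382601161523729 + 7639336919702 = 2685847467585805 → 26933020807357196/2685847467585805
APPEND 37: p_13 = 37·26933020807357196 + 3836630772446657 = 1000358400644662909, q_13 = 37·2685847467585805 + 382601161523729 = 99758957462198514 → 1000358400644662909/99758957462198514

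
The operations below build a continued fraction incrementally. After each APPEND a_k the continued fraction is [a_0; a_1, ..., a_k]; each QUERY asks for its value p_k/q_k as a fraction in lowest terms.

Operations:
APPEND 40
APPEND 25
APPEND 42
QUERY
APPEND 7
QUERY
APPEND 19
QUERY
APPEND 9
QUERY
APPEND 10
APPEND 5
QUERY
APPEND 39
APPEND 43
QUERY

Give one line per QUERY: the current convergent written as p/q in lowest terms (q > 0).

42082/1051
295575/7382
5658007/141309
51217638/1279163
2640389573/65943858
4452840582135/111209910101

APPEND 40: p_0 = 40·1 + 0 = 40, q_0 = 40·0 + 1 = 1 → 40/1
APPEND 25: p_1 = 25·40 + 1 = 1001, q_1 = 25·1 + 0 = 25 → 1001/25
APPEND 42: p_2 = 42·1001 + 40 = 42082, q_2 = 42·25 + 1 = 1051 → 42082/1051
APPEND 7: p_3 = 7·42082 + 1001 = 295575, q_3 = 7·1051 + 25 = 7382 → 295575/7382
APPEND 19: p_4 = 19·295575 + 42082 = 5658007, q_4 = 19·7382 + 1051 = 141309 → 5658007/141309
APPEND 9: p_5 = 9·5658007 + 295575 = 51217638, q_5 = 9·141309 + 7382 = 1279163 → 51217638/1279163
APPEND 10: p_6 = 10·51217638 + 5658007 = 517834387, q_6 = 10·1279163 + 141309 = 12932939 → 517834387/12932939
APPEND 5: p_7 = 5·517834387 + 51217638 = 2640389573, q_7 = 5·12932939 + 1279163 = 65943858 → 2640389573/65943858
APPEND 39: p_8 = 39·2640389573 + 517834387 = 103493027734, q_8 = 39·65943858 + 12932939 = 2584743401 → 103493027734/2584743401
APPEND 43: p_9 = 43·103493027734 + 2640389573 = 4452840582135, q_9 = 43·2584743401 + 65943858 = 111209910101 → 4452840582135/111209910101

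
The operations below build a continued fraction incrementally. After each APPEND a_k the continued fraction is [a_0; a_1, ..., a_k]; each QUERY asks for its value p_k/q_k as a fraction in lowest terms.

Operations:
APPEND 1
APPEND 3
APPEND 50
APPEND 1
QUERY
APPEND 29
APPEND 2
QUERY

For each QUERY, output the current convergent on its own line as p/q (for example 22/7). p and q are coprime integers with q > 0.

APPEND 1: p_0 = 1·1 + 0 = 1, q_0 = 1·0 + 1 = 1 → 1/1
APPEND 3: p_1 = 3·1 + 1 = 4, q_1 = 3·1 + 0 = 3 → 4/3
APPEND 50: p_2 = 50·4 + 1 = 201, q_2 = 50·3 + 1 = 151 → 201/151
APPEND 1: p_3 = 1·201 + 4 = 205, q_3 = 1·151 + 3 = 154 → 205/154
APPEND 29: p_4 = 29·205 + 201 = 6146, q_4 = 29·154 + 151 = 4617 → 6146/4617
APPEND 2: p_5 = 2·6146 + 205 = 12497, q_5 = 2·4617 + 154 = 9388 → 12497/9388

205/154
12497/9388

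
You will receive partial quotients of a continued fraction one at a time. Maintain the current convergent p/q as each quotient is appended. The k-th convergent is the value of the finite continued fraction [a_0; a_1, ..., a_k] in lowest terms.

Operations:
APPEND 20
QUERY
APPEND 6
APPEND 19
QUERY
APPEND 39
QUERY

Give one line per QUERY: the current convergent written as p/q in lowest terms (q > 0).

20/1
2319/115
90562/4491

APPEND 20: p_0 = 20·1 + 0 = 20, q_0 = 20·0 + 1 = 1 → 20/1
APPEND 6: p_1 = 6·20 + 1 = 121, q_1 = 6·1 + 0 = 6 → 121/6
APPEND 19: p_2 = 19·121 + 20 = 2319, q_2 = 19·6 + 1 = 115 → 2319/115
APPEND 39: p_3 = 39·2319 + 121 = 90562, q_3 = 39·115 + 6 = 4491 → 90562/4491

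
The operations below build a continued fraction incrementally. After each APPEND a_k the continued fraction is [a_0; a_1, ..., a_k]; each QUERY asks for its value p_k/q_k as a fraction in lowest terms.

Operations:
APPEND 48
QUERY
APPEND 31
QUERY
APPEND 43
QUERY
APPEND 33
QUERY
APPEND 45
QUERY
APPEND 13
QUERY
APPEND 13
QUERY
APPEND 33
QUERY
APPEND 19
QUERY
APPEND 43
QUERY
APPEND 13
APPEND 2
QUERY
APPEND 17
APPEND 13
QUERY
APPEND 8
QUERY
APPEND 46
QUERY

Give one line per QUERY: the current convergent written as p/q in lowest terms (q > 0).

APPEND 48: p_0 = 48·1 + 0 = 48, q_0 = 48·0 + 1 = 1 → 48/1
APPEND 31: p_1 = 31·48 + 1 = 1489, q_1 = 31·1 + 0 = 31 → 1489/31
APPEND 43: p_2 = 43·1489 + 48 = 64075, q_2 = 43·31 + 1 = 1334 → 64075/1334
APPEND 33: p_3 = 33·64075 + 1489 = 2115964, q_3 = 33·1334 + 31 = 44053 → 2115964/44053
APPEND 45: p_4 = 45·2115964 + 64075 = 95282455, q_4 = 45·44053 + 1334 = 1983719 → 95282455/1983719
APPEND 13: p_5 = 13·95282455 + 2115964 = 1240787879, q_5 = 13·1983719 + 44053 = 25832400 → 1240787879/25832400
APPEND 13: p_6 = 13·1240787879 + 95282455 = 16225524882, q_6 = 13·25832400 + 1983719 = 337804919 → 16225524882/337804919
APPEND 33: p_7 = 33·16225524882 + 1240787879 = 536683108985, q_7 = 33·337804919 + 25832400 = 11173394727 → 536683108985/11173394727
APPEND 19: p_8 = 19·536683108985 + 16225524882 = 10213204595597, q_8 = 19·11173394727 + 337804919 = 212632304732 → 10213204595597/212632304732
APPEND 43: p_9 = 43·10213204595597 + 536683108985 = 439704480719656, q_9 = 43·212632304732 + 11173394727 = 9154362498203 → 439704480719656/9154362498203
APPEND 13: p_10 = 13·439704480719656 + 10213204595597 = 5726371453951125, q_10 = 13·9154362498203 + 212632304732 = 119219344781371 → 5726371453951125/119219344781371
APPEND 2: p_11 = 2·5726371453951125 + 439704480719656 = 11892447388621906, q_11 = 2·119219344781371 + 9154362498203 = 247593052060945 → 11892447388621906/247593052060945
APPEND 17: p_12 = 17·11892447388621906 + 5726371453951125 = 207897977060523527, q_12 = 17·247593052060945 + 119219344781371 = 4328301229817436 → 207897977060523527/4328301229817436
APPEND 13: p_13 = 13·207897977060523527 + 11892447388621906 = 2714566149175427757, q_13 = 13·4328301229817436 + 247593052060945 = 56515509039687613 → 2714566149175427757/56515509039687613
APPEND 8: p_14 = 8·2714566149175427757 + 207897977060523527 = 21924427170463945583, q_14 = 8·56515509039687613 + 4328301229817436 = 456452373547318340 → 21924427170463945583/456452373547318340
APPEND 46: p_15 = 46·21924427170463945583 + 2714566149175427757 = 1011238215990516924575, q_15 = 46·456452373547318340 + 56515509039687613 = 21053324692216331253 → 1011238215990516924575/21053324692216331253

48/1
1489/31
64075/1334
2115964/44053
95282455/1983719
1240787879/25832400
16225524882/337804919
536683108985/11173394727
10213204595597/212632304732
439704480719656/9154362498203
11892447388621906/247593052060945
2714566149175427757/56515509039687613
21924427170463945583/456452373547318340
1011238215990516924575/21053324692216331253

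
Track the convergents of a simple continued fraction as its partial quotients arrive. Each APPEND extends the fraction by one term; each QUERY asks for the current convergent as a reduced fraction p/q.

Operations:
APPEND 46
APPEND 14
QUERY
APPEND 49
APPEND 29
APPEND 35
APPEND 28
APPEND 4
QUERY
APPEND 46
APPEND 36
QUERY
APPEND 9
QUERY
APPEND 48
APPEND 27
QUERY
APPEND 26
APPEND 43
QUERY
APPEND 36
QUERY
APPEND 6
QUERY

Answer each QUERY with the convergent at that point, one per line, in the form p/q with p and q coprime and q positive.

APPEND 46: p_0 = 46·1 + 0 = 46, q_0 = 46·0 + 1 = 1 → 46/1
APPEND 14: p_1 = 14·46 + 1 = 645, q_1 = 14·1 + 0 = 14 → 645/14
APPEND 49: p_2 = 49·645 + 46 = 31651, q_2 = 49·14 + 1 = 687 → 31651/687
APPEND 29: p_3 = 29·31651 + 645 = 918524, q_3 = 29·687 + 14 = 19937 → 918524/19937
APPEND 35: p_4 = 35·918524 + 31651 = 32179991, q_4 = 35·19937 + 687 = 698482 → 32179991/698482
APPEND 28: p_5 = 28·32179991 + 918524 = 901958272, q_5 = 28·698482 + 19937 = 19577433 → 901958272/19577433
APPEND 4: p_6 = 4·901958272 + 32179991 = 3640013079, q_6 = 4·19577433 + 698482 = 79008214 → 3640013079/79008214
APPEND 46: p_7 = 46·3640013079 + 901958272 = 168342559906, q_7 = 46·79008214 + 19577433 = 3653955277 → 168342559906/3653955277
APPEND 36: p_8 = 36·168342559906 + 3640013079 = 6063972169695, q_8 = 36·3653955277 + 79008214 = 131621398186 → 6063972169695/131621398186
APPEND 9: p_9 = 9·6063972169695 + 168342559906 = 54744092087161, q_9 = 9·131621398186 + 3653955277 = 1188246538951 → 54744092087161/1188246538951
APPEND 48: p_10 = 48·54744092087161 + 6063972169695 = 2633780392353423, q_10 = 48·1188246538951 + 131621398186 = 57167455267834 → 2633780392353423/57167455267834
APPEND 27: p_11 = 27·2633780392353423 + 54744092087161 = 71166814685629582, q_11 = 27·57167455267834 + 1188246538951 = 1544709538770469 → 71166814685629582/1544709538770469
APPEND 26: p_12 = 26·71166814685629582 + 2633780392353423 = 1852970962218722555, q_12 = 26·1544709538770469 + 57167455267834 = 40219615463300028 → 1852970962218722555/40219615463300028
APPEND 43: p_13 = 43·1852970962218722555 + 71166814685629582 = 79748918190090699447, q_13 = 43·40219615463300028 + 1544709538770469 = 1730988174460671673 → 79748918190090699447/1730988174460671673
APPEND 36: p_14 = 36·79748918190090699447 + 1852970962218722555 = 2872814025805483902647, q_14 = 36·1730988174460671673 + 40219615463300028 = 62355793896047480256 → 2872814025805483902647/62355793896047480256
APPEND 6: p_15 = 6·2872814025805483902647 + 79748918190090699447 = 17316633073022994115329, q_15 = 6·62355793896047480256 + 1730988174460671673 = 375865751550745553209 → 17316633073022994115329/375865751550745553209

645/14
3640013079/79008214
6063972169695/131621398186
54744092087161/1188246538951
71166814685629582/1544709538770469
79748918190090699447/1730988174460671673
2872814025805483902647/62355793896047480256
17316633073022994115329/375865751550745553209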